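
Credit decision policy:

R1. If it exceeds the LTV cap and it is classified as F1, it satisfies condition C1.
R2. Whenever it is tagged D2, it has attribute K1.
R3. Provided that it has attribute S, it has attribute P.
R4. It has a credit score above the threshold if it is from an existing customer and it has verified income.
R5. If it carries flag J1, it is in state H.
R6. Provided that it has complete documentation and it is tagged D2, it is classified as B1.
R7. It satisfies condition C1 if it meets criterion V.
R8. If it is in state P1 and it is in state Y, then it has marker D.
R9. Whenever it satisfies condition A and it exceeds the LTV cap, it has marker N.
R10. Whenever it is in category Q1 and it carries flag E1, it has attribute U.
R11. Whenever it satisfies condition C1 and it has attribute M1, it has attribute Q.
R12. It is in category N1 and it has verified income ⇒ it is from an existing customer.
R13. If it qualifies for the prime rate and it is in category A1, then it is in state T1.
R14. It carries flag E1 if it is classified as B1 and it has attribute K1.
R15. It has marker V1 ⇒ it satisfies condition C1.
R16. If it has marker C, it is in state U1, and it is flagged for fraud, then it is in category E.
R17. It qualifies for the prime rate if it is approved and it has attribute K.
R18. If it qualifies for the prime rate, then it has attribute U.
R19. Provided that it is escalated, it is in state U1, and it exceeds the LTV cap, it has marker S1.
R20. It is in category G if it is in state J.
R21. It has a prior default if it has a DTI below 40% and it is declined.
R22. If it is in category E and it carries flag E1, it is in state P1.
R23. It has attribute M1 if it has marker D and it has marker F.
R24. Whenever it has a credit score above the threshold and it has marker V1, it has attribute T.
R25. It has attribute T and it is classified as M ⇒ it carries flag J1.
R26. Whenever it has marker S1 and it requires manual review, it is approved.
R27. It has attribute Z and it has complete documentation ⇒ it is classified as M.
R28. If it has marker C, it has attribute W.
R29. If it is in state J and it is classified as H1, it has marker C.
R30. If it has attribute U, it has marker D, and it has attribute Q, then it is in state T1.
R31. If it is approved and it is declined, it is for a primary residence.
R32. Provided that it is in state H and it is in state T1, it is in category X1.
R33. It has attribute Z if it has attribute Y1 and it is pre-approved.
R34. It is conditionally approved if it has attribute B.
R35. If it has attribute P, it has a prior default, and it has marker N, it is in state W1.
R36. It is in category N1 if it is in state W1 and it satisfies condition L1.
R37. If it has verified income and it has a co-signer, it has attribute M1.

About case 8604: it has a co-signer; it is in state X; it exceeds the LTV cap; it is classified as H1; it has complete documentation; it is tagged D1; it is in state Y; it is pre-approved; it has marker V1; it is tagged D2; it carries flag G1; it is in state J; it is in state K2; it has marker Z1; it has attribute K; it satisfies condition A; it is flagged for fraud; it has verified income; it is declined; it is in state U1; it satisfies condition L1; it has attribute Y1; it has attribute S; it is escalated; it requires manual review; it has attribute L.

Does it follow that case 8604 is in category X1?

No

Forward chaining from the given facts derives: has attribute K1, has attribute P, is classified as B1, has marker N, carries flag E1, satisfies condition C1, has marker S1, is in category G, is approved, has marker C, is for a primary residence, has attribute Z, has attribute M1, has attribute Q, is in category E, qualifies for the prime rate, has attribute U, is in state P1, is classified as M, has attribute W, has marker D, is in state T1.
The only rule concluding "it is in category X1" is R32, which needs "it is in state H"; that is never established.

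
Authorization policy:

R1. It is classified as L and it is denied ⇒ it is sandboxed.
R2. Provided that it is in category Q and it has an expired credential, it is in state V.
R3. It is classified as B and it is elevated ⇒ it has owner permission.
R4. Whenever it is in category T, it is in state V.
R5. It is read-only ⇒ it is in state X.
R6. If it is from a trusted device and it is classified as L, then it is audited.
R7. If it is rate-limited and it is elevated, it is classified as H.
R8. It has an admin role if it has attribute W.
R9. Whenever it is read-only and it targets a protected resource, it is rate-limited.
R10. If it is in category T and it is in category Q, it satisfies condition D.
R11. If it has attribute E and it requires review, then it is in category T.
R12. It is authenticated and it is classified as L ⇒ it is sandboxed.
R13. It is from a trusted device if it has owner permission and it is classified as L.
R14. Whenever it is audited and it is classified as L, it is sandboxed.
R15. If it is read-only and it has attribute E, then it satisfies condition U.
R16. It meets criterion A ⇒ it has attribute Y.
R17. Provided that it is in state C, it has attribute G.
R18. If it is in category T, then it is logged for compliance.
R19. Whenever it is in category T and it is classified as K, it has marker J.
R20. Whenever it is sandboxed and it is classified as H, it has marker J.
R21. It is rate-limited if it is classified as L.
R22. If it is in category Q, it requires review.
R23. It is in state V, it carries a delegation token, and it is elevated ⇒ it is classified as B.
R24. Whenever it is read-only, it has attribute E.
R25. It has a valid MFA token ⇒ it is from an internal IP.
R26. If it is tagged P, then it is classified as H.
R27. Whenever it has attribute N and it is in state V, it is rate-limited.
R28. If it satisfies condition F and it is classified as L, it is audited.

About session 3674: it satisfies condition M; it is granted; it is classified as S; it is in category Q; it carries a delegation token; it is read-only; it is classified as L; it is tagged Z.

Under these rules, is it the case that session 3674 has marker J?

Forward chaining from the given facts derives: is in state X, is rate-limited, requires review, has attribute E, is in category T, satisfies condition U, is logged for compliance, is in state V, satisfies condition D.
Rules concluding "it has marker J": R19 needs "it is classified as K"; R20 needs "it is sandboxed" — none of these are established.

No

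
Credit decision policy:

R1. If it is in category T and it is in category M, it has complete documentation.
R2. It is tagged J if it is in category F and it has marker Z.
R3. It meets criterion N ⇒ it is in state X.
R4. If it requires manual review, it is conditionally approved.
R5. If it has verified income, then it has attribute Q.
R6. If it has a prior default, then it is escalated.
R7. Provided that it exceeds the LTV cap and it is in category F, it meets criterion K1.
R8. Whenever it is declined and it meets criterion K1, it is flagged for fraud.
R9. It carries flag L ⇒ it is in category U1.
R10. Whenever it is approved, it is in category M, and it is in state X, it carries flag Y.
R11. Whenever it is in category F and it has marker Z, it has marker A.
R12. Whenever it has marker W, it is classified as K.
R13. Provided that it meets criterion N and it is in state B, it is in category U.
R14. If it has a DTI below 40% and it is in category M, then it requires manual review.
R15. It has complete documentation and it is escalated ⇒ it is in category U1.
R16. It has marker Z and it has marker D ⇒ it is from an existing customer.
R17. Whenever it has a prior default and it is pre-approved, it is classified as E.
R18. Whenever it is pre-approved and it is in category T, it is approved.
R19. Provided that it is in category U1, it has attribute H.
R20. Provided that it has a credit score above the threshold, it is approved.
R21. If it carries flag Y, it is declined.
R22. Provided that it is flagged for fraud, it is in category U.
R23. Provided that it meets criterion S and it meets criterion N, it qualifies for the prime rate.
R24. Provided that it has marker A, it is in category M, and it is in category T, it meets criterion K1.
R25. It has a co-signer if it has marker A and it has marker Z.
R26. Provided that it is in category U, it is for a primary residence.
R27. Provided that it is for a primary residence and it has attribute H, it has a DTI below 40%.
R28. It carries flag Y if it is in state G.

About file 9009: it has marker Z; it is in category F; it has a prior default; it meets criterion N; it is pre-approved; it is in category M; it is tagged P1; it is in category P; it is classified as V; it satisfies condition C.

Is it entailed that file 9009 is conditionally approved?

No

Forward chaining from the given facts derives: is tagged J, is in state X, is escalated, has marker A, is classified as E, has a co-signer.
The only rule concluding "it is conditionally approved" is R4, which needs "it requires manual review"; that is never established.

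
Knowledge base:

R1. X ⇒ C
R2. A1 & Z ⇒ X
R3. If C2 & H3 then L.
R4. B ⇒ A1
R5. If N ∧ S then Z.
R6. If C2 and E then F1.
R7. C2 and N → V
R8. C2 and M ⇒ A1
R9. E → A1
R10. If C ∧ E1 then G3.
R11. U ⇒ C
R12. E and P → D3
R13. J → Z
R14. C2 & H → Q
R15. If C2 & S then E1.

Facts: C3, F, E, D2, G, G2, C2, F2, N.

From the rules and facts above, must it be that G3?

No

Forward chaining from the given facts derives: F1, V, A1.
The only rule concluding G3 is R10, which needs C; that is never established.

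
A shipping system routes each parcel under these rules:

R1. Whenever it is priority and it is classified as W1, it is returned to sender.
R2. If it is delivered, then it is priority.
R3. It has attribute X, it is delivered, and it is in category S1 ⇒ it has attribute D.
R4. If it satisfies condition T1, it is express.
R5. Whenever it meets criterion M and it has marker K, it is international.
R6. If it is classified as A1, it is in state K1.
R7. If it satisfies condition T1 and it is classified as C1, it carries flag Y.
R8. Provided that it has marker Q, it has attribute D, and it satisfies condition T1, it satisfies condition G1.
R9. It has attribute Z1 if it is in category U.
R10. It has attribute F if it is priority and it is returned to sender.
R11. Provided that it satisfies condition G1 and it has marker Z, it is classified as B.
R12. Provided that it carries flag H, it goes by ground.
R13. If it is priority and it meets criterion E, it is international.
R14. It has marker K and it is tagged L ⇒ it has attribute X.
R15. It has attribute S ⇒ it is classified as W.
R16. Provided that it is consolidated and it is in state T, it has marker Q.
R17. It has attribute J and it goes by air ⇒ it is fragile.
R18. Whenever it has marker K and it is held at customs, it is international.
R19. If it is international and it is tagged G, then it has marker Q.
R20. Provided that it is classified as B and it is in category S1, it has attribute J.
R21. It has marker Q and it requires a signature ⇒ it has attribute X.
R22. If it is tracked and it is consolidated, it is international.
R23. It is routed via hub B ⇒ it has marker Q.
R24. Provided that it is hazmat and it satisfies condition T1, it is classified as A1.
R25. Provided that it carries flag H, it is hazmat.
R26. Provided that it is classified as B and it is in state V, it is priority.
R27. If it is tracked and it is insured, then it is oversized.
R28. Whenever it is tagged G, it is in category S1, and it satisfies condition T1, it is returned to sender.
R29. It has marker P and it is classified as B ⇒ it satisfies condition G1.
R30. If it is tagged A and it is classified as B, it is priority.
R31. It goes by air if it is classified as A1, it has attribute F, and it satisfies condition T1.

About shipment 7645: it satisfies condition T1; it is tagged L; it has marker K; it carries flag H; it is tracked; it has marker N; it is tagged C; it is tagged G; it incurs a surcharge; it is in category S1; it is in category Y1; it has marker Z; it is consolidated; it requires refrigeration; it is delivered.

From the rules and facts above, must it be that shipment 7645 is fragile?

Yes

By R2 (it is delivered): it is priority.
By R14 (it has marker K, it is tagged L): it has attribute X.
By R22 (it is tracked, it is consolidated): it is international.
By R25 (it carries flag H): it is hazmat.
By R28 (it is tagged G, it is in category S1, it satisfies condition T1): it is returned to sender.
By R3 (it has attribute X, it is delivered, it is in category S1): it has attribute D.
By R10 (it is priority, it is returned to sender): it has attribute F.
By R19 (it is international, it is tagged G): it has marker Q.
By R24 (it is hazmat, it satisfies condition T1): it is classified as A1.
By R31 (it is classified as A1, it has attribute F, it satisfies condition T1): it goes by air.
By R8 (it has marker Q, it has attribute D, it satisfies condition T1): it satisfies condition G1.
By R11 (it satisfies condition G1, it has marker Z): it is classified as B.
By R20 (it is classified as B, it is in category S1): it has attribute J.
By R17 (it has attribute J, it goes by air): it is fragile.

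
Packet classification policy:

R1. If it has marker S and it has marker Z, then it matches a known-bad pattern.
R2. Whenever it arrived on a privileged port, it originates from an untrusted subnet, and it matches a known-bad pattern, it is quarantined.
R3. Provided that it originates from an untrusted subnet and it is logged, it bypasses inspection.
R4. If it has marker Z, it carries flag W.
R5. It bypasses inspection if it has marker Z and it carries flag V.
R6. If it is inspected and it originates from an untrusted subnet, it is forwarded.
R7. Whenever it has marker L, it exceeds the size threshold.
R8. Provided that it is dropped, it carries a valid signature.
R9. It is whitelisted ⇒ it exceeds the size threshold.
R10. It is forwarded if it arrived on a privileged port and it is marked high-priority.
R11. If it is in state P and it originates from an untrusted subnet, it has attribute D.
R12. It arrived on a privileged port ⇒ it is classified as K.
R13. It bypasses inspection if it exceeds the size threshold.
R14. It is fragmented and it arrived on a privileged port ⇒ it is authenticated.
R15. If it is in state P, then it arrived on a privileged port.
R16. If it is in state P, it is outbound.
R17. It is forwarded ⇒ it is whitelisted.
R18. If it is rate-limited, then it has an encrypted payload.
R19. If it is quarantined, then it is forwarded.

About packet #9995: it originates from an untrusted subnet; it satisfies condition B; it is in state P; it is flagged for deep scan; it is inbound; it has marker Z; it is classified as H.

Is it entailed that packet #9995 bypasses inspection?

Forward chaining from the given facts derives: carries flag W, has attribute D, arrived on a privileged port, is outbound, is classified as K.
Rules concluding "it bypasses inspection": R3 needs "it is logged"; R5 needs "it carries flag V"; R13 needs "it exceeds the size threshold" — none of these are established.

No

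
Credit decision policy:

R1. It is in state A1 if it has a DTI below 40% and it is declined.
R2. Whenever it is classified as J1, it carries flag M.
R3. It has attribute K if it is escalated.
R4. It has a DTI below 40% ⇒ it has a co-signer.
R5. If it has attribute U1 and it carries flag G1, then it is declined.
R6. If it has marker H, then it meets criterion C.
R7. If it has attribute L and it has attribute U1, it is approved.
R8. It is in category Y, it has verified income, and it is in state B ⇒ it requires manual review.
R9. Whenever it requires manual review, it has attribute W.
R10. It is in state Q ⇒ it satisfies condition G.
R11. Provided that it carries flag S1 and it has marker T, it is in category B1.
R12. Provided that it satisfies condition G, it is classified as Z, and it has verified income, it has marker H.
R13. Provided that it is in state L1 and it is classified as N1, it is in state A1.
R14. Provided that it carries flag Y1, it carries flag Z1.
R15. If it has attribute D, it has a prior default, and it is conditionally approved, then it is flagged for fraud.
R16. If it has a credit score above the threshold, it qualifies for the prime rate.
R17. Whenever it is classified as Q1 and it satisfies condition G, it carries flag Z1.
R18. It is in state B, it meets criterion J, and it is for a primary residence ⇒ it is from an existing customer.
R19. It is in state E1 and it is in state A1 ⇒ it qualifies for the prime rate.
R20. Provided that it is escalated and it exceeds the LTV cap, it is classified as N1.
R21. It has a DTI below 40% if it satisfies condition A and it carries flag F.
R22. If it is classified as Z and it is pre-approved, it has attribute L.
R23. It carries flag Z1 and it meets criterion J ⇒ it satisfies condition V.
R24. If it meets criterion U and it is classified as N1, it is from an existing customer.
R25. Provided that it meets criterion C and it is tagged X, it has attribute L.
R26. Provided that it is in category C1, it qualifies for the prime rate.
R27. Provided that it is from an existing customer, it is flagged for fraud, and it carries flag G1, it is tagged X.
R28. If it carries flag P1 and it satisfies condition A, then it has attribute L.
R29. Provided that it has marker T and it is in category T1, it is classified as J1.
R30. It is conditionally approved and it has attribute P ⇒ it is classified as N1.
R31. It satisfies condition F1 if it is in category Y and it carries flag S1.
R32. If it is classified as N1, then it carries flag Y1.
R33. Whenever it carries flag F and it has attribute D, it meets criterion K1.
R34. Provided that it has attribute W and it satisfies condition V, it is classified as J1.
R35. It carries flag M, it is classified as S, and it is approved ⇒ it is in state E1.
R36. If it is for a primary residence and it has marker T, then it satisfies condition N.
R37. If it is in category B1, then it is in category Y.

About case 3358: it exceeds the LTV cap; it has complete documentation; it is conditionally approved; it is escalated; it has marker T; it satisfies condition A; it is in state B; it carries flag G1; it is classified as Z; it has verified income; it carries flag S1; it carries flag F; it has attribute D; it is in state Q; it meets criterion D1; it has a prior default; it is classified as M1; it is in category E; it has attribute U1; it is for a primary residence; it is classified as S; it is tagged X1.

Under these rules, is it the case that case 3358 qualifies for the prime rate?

No

Forward chaining from the given facts derives: has attribute K, is declined, satisfies condition G, is in category B1, has marker H, is flagged for fraud, is classified as N1, has a DTI below 40%, carries flag Y1, meets criterion K1, satisfies condition N, is in category Y, is in state A1, has a co-signer, meets criterion C, requires manual review, has attribute W, carries flag Z1, satisfies condition F1.
Rules concluding "it qualifies for the prime rate": R16 needs "it has a credit score above the threshold"; R19 needs "it is in state E1"; R26 needs "it is in category C1" — none of these are established.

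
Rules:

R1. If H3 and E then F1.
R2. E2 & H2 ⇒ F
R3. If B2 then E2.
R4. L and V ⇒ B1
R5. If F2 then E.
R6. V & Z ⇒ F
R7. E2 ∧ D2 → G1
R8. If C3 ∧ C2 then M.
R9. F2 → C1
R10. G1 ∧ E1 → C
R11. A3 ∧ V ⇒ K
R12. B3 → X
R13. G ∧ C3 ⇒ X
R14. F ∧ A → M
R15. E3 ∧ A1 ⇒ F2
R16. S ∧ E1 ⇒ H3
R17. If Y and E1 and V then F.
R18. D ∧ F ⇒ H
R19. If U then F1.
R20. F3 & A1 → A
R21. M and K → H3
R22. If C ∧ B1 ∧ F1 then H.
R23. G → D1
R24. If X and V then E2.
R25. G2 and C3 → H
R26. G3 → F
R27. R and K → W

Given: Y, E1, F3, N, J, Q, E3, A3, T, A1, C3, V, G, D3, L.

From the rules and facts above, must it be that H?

No

Forward chaining from the given facts derives: B1, K, X, F2, F, A, D1, E2, E, C1, M, H3, F1.
Rules concluding H: R18 needs D; R22 needs C; R25 needs G2 — none of these are established.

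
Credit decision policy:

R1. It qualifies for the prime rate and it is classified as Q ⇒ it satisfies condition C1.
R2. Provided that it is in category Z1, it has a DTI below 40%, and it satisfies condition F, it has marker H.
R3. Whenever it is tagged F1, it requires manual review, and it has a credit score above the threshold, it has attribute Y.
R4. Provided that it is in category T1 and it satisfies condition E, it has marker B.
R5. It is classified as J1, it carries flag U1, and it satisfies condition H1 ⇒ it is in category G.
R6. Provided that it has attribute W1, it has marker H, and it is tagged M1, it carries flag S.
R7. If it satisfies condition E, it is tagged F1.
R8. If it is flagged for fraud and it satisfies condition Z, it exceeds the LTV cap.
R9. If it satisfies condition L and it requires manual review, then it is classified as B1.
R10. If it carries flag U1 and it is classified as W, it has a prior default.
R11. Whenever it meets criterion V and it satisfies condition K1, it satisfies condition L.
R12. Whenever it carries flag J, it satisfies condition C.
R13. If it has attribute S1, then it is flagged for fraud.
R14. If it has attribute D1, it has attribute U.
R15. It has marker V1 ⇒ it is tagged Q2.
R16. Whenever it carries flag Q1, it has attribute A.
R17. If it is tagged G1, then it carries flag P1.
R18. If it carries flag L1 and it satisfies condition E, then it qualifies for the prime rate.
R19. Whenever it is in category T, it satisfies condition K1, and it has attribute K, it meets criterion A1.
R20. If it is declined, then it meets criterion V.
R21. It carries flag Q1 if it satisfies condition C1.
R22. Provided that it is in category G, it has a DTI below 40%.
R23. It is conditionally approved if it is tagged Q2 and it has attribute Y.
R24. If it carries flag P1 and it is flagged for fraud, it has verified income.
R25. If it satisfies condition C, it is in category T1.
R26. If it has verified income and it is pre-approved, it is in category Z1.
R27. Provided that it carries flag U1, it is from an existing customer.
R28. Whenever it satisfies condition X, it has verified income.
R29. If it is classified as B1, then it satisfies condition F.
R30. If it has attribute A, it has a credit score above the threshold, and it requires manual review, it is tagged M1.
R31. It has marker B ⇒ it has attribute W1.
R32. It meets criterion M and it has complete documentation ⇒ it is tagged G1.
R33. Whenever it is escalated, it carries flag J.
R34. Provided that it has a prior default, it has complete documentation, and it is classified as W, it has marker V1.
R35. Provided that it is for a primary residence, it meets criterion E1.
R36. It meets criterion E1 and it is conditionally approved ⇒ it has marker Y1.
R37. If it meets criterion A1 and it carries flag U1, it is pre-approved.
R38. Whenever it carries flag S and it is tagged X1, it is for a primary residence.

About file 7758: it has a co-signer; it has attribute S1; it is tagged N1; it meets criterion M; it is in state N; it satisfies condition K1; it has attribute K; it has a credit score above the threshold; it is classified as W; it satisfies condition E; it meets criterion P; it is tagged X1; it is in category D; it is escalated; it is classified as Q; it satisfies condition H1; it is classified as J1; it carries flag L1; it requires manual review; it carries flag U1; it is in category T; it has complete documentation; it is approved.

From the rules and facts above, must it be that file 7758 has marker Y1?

Forward chaining from the given facts derives: is in category G, is tagged F1, has a prior default, is flagged for fraud, qualifies for the prime rate, meets criterion A1, has a DTI below 40%, is from an existing customer, is tagged G1, carries flag J, has marker V1, is pre-approved, satisfies condition C1, has attribute Y, satisfies condition C, is tagged Q2, carries flag P1, carries flag Q1, is conditionally approved, has verified income, is in category T1, is in category Z1, has marker B, has attribute A, is tagged M1, has attribute W1.
The only rule concluding "it has marker Y1" is R36, which needs "it meets criterion E1"; that is never established.

No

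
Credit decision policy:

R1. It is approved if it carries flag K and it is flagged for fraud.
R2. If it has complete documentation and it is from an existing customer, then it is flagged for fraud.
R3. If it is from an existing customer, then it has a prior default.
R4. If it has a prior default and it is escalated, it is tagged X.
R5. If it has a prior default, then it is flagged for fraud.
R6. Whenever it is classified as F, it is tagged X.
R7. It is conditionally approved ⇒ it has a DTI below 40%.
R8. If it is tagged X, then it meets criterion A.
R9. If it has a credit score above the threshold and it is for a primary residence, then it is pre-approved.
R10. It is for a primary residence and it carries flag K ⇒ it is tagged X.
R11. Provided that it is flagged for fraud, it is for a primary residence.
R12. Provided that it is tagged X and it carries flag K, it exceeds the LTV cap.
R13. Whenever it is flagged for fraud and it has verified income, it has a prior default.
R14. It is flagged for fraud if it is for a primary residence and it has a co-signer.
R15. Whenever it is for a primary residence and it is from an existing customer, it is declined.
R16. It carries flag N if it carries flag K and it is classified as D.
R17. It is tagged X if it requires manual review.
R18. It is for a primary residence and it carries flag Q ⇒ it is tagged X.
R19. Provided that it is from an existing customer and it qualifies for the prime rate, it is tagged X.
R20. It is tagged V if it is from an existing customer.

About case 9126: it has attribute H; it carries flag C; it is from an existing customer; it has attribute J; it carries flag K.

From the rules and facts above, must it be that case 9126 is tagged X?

Yes

By R3 (it is from an existing customer): it has a prior default.
By R5 (it has a prior default): it is flagged for fraud.
By R11 (it is flagged for fraud): it is for a primary residence.
By R10 (it is for a primary residence, it carries flag K): it is tagged X.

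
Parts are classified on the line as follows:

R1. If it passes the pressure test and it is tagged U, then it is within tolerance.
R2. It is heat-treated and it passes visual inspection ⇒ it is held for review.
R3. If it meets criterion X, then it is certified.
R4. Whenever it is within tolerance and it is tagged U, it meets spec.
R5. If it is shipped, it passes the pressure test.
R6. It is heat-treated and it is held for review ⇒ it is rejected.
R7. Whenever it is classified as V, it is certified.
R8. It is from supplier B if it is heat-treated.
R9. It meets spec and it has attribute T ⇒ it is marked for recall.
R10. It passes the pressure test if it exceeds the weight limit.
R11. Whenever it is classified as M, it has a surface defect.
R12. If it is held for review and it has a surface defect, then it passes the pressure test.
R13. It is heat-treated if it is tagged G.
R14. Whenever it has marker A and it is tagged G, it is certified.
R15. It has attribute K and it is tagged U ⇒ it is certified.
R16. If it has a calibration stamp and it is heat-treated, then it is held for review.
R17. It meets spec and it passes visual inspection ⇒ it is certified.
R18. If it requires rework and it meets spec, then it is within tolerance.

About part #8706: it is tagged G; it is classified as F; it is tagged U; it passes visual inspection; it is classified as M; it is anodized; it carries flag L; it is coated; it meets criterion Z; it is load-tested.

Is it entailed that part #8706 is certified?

Yes

By R11 (it is classified as M): it has a surface defect.
By R13 (it is tagged G): it is heat-treated.
By R2 (it is heat-treated, it passes visual inspection): it is held for review.
By R12 (it is held for review, it has a surface defect): it passes the pressure test.
By R1 (it passes the pressure test, it is tagged U): it is within tolerance.
By R4 (it is within tolerance, it is tagged U): it meets spec.
By R17 (it meets spec, it passes visual inspection): it is certified.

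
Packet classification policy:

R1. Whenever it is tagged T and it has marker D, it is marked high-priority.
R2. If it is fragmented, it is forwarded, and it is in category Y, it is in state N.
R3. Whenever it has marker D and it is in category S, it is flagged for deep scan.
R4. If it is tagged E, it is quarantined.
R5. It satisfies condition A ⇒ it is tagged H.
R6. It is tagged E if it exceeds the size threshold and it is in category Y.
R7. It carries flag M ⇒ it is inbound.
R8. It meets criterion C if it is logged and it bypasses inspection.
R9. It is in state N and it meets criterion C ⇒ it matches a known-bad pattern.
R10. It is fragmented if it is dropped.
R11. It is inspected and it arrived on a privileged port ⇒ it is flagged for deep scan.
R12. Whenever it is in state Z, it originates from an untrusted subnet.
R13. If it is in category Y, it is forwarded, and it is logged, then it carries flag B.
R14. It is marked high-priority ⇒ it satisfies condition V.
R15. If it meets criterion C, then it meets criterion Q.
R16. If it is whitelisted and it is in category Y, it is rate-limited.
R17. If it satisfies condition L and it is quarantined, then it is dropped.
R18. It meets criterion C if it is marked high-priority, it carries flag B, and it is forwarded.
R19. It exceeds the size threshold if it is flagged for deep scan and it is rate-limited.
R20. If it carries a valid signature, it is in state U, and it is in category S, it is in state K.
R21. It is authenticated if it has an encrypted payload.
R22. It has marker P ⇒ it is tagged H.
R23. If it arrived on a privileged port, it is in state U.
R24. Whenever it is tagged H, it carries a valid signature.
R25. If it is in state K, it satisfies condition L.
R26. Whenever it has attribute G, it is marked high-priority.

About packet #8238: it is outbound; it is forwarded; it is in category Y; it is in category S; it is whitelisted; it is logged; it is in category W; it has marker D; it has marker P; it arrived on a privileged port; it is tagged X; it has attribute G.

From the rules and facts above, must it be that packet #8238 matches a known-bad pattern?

By R3 (it has marker D, it is in category S): it is flagged for deep scan.
By R13 (it is in category Y, it is forwarded, it is logged): it carries flag B.
By R16 (it is whitelisted, it is in category Y): it is rate-limited.
By R19 (it is flagged for deep scan, it is rate-limited): it exceeds the size threshold.
By R22 (it has marker P): it is tagged H.
By R23 (it arrived on a privileged port): it is in state U.
By R24 (it is tagged H): it carries a valid signature.
By R26 (it has attribute G): it is marked high-priority.
By R6 (it exceeds the size threshold, it is in category Y): it is tagged E.
By R18 (it is marked high-priority, it carries flag B, it is forwarded): it meets criterion C.
By R20 (it carries a valid signature, it is in state U, it is in category S): it is in state K.
By R25 (it is in state K): it satisfies condition L.
By R4 (it is tagged E): it is quarantined.
By R17 (it satisfies condition L, it is quarantined): it is dropped.
By R10 (it is dropped): it is fragmented.
By R2 (it is fragmented, it is forwarded, it is in category Y): it is in state N.
By R9 (it is in state N, it meets criterion C): it matches a known-bad pattern.

Yes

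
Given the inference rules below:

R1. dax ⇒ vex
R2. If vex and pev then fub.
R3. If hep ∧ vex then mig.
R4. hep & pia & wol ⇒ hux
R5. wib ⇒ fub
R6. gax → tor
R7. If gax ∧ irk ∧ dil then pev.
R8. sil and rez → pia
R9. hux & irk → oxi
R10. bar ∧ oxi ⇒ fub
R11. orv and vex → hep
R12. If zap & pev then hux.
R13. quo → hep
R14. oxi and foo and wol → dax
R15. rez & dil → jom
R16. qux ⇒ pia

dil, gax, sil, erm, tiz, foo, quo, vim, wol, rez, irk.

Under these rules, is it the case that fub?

Yes

pev  (by R7: gax, irk, dil)
pia  (by R8: sil, rez)
hep  (by R13: quo)
hux  (by R4: hep, pia, wol)
oxi  (by R9: hux, irk)
dax  (by R14: oxi, foo, wol)
vex  (by R1: dax)
fub  (by R2: vex, pev)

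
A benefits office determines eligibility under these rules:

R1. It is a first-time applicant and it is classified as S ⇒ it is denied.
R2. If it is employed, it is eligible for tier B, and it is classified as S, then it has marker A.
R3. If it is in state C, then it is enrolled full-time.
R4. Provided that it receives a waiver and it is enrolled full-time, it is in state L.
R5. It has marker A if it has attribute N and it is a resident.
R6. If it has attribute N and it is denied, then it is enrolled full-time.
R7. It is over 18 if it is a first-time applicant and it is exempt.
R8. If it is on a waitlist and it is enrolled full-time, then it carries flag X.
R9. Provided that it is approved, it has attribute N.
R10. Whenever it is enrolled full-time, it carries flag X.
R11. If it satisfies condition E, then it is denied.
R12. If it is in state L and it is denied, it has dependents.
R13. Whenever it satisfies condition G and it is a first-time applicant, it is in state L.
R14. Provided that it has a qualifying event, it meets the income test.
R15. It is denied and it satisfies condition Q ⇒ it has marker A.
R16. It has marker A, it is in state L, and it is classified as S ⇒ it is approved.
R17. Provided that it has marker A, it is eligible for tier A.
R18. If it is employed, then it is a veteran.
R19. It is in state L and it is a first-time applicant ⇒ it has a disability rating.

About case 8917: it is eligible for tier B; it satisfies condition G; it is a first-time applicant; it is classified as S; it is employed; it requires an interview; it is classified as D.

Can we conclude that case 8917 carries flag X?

By R1 (it is a first-time applicant, it is classified as S): it is denied.
By R2 (it is employed, it is eligible for tier B, it is classified as S): it has marker A.
By R13 (it satisfies condition G, it is a first-time applicant): it is in state L.
By R16 (it has marker A, it is in state L, it is classified as S): it is approved.
By R9 (it is approved): it has attribute N.
By R6 (it has attribute N, it is denied): it is enrolled full-time.
By R10 (it is enrolled full-time): it carries flag X.

Yes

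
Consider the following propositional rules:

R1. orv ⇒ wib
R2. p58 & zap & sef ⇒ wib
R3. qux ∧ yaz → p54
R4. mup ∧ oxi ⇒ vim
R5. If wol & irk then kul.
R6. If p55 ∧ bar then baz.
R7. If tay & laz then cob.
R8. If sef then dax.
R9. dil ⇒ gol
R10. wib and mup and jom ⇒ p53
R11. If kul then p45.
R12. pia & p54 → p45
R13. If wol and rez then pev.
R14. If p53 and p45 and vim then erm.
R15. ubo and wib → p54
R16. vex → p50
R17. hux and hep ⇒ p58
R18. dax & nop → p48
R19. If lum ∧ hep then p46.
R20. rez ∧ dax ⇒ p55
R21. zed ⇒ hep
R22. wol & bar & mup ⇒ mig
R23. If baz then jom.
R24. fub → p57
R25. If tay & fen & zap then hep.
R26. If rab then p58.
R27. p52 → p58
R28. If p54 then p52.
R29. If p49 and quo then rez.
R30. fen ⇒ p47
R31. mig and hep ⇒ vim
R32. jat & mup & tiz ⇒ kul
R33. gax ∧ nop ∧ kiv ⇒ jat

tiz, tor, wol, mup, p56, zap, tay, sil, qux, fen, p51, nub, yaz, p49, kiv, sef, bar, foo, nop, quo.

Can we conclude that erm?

Forward chaining from the given facts derives: p54, dax, p48, mig, hep, p52, rez, p47, vim, pev, p55, p58, wib, baz, jom, p53.
The only rule concluding erm is R14, which needs p45; that is never established.

No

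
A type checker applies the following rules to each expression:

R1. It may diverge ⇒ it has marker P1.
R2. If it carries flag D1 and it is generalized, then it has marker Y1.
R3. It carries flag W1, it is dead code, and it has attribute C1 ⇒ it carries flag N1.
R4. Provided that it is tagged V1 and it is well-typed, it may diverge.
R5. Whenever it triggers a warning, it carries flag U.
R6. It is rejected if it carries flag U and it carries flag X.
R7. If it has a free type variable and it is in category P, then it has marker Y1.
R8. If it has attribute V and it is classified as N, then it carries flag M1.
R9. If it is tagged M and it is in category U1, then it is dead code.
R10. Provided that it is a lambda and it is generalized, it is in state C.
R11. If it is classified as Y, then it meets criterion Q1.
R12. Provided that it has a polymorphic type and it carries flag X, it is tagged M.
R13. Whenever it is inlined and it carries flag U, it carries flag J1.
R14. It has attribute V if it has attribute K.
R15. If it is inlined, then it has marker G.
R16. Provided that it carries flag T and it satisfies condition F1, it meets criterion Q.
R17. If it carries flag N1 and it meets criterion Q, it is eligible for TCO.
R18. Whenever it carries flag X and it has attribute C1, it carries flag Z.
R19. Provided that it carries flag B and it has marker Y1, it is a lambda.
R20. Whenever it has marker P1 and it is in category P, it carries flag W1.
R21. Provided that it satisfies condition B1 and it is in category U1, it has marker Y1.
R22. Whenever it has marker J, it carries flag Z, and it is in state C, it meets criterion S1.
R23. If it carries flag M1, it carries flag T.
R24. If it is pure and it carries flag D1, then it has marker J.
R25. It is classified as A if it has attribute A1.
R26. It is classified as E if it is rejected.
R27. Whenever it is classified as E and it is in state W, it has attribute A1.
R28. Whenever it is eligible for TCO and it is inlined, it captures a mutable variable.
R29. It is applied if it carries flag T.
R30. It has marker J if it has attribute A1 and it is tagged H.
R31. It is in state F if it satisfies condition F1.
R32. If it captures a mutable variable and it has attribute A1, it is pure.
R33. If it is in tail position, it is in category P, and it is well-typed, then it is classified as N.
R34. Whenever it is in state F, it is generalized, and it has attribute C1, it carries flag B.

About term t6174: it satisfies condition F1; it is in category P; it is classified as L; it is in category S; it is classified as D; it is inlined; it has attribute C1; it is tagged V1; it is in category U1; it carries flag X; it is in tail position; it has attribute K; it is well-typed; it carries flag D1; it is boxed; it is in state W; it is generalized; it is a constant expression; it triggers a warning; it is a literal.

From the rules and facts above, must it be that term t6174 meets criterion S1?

Forward chaining from the given facts derives: has marker Y1, may diverge, carries flag U, is rejected, carries flag J1, has attribute V, has marker G, carries flag Z, is classified as E, has attribute A1, is in state F, is classified as N, carries flag B, has marker P1, carries flag M1, is a lambda, carries flag W1, carries flag T, is classified as A, is applied, is in state C, meets criterion Q.
The only rule concluding "it meets criterion S1" is R22, which needs "it has marker J"; that is never established.

No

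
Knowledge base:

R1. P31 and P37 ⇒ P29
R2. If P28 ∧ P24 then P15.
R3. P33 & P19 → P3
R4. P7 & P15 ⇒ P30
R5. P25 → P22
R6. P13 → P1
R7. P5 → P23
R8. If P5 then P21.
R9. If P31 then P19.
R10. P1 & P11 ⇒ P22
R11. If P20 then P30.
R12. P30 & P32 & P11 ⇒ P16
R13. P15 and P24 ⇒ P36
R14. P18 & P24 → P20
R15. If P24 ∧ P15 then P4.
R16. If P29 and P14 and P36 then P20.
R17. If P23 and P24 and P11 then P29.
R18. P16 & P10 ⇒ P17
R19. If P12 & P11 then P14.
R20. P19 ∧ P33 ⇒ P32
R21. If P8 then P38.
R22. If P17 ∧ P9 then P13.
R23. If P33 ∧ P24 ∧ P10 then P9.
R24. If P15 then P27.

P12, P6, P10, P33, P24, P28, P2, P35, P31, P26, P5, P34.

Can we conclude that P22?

No

Forward chaining from the given facts derives: P15, P23, P21, P19, P36, P4, P32, P9, P27, P3.
Rules concluding P22: R5 needs P25; R10 needs P1 — none of these are established.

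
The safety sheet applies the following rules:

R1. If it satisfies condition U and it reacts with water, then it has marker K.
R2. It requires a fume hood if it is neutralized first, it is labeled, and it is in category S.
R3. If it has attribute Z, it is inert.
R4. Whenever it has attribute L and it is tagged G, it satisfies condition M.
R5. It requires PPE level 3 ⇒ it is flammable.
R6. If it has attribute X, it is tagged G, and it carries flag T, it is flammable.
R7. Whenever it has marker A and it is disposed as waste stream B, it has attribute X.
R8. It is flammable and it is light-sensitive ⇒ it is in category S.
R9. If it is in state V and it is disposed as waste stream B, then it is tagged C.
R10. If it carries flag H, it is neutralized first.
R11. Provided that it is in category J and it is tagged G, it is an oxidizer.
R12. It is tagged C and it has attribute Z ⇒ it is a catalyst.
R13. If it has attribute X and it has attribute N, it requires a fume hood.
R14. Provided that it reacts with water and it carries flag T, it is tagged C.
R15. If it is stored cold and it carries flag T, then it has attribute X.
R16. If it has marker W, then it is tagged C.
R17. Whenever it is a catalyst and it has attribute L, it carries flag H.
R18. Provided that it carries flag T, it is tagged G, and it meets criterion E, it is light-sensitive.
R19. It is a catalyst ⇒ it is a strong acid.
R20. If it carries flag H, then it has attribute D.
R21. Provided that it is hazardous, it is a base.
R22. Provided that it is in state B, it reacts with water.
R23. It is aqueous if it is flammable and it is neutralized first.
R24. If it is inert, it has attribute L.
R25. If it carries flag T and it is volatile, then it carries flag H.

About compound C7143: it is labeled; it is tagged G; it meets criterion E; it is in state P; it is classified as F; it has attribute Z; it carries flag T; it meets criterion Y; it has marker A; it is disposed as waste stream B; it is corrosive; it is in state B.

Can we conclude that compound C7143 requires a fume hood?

By R3 (it has attribute Z): it is inert.
By R7 (it has marker A, it is disposed as waste stream B): it has attribute X.
By R18 (it carries flag T, it is tagged G, it meets criterion E): it is light-sensitive.
By R22 (it is in state B): it reacts with water.
By R24 (it is inert): it has attribute L.
By R6 (it has attribute X, it is tagged G, it carries flag T): it is flammable.
By R8 (it is flammable, it is light-sensitive): it is in category S.
By R14 (it reacts with water, it carries flag T): it is tagged C.
By R12 (it is tagged C, it has attribute Z): it is a catalyst.
By R17 (it is a catalyst, it has attribute L): it carries flag H.
By R10 (it carries flag H): it is neutralized first.
By R2 (it is neutralized first, it is labeled, it is in category S): it requires a fume hood.

Yes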